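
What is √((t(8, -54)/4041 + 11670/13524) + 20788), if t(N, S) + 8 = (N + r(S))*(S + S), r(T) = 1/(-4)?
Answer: √3910869296076938/433734 ≈ 144.18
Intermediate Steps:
r(T) = -¼
t(N, S) = -8 + 2*S*(-¼ + N) (t(N, S) = -8 + (N - ¼)*(S + S) = -8 + (-¼ + N)*(2*S) = -8 + 2*S*(-¼ + N))
√((t(8, -54)/4041 + 11670/13524) + 20788) = √(((-8 - ½*(-54) + 2*8*(-54))/4041 + 11670/13524) + 20788) = √(((-8 + 27 - 864)*(1/4041) + 11670*(1/13524)) + 20788) = √((-845*1/4041 + 1945/2254) + 20788) = √((-845/4041 + 1945/2254) + 20788) = √(5955115/9108414 + 20788) = √(189351665347/9108414) = √3910869296076938/433734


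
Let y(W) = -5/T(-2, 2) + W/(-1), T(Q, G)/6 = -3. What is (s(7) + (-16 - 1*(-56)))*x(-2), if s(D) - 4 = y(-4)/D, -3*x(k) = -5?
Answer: 4015/54 ≈ 74.352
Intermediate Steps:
x(k) = 5/3 (x(k) = -⅓*(-5) = 5/3)
T(Q, G) = -18 (T(Q, G) = 6*(-3) = -18)
y(W) = 5/18 - W (y(W) = -5/(-18) + W/(-1) = -5*(-1/18) + W*(-1) = 5/18 - W)
s(D) = 4 + 77/(18*D) (s(D) = 4 + (5/18 - 1*(-4))/D = 4 + (5/18 + 4)/D = 4 + 77/(18*D))
(s(7) + (-16 - 1*(-56)))*x(-2) = ((4 + (77/18)/7) + (-16 - 1*(-56)))*(5/3) = ((4 + (77/18)*(⅐)) + (-16 + 56))*(5/3) = ((4 + 11/18) + 40)*(5/3) = (83/18 + 40)*(5/3) = (803/18)*(5/3) = 4015/54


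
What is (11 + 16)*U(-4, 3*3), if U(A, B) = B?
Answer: 243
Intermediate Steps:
(11 + 16)*U(-4, 3*3) = (11 + 16)*(3*3) = 27*9 = 243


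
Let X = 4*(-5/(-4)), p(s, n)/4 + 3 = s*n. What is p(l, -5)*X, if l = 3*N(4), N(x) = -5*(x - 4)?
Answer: -60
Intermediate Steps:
N(x) = 20 - 5*x (N(x) = -5*(-4 + x) = 20 - 5*x)
l = 0 (l = 3*(20 - 5*4) = 3*(20 - 20) = 3*0 = 0)
p(s, n) = -12 + 4*n*s (p(s, n) = -12 + 4*(s*n) = -12 + 4*(n*s) = -12 + 4*n*s)
X = 5 (X = 4*(-5*(-¼)) = 4*(5/4) = 5)
p(l, -5)*X = (-12 + 4*(-5)*0)*5 = (-12 + 0)*5 = -12*5 = -60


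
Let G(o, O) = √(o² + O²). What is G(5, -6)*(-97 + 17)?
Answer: -80*√61 ≈ -624.82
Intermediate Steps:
G(o, O) = √(O² + o²)
G(5, -6)*(-97 + 17) = √((-6)² + 5²)*(-97 + 17) = √(36 + 25)*(-80) = √61*(-80) = -80*√61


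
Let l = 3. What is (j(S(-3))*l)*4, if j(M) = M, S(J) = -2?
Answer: -24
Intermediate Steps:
(j(S(-3))*l)*4 = -2*3*4 = -6*4 = -24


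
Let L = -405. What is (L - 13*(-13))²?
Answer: 55696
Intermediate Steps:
(L - 13*(-13))² = (-405 - 13*(-13))² = (-405 + 169)² = (-236)² = 55696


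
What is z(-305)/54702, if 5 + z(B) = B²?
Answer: 46510/27351 ≈ 1.7005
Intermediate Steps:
z(B) = -5 + B²
z(-305)/54702 = (-5 + (-305)²)/54702 = (-5 + 93025)*(1/54702) = 93020*(1/54702) = 46510/27351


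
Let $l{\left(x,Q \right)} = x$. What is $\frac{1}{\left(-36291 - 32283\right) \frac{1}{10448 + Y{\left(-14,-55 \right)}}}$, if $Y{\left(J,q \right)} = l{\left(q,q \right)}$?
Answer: $- \frac{10393}{68574} \approx -0.15156$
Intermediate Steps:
$Y{\left(J,q \right)} = q$
$\frac{1}{\left(-36291 - 32283\right) \frac{1}{10448 + Y{\left(-14,-55 \right)}}} = \frac{1}{\left(-36291 - 32283\right) \frac{1}{10448 - 55}} = \frac{1}{\left(-68574\right) \frac{1}{10393}} = \frac{1}{- \frac{68574}{10393}} = - \frac{10393}{68574}$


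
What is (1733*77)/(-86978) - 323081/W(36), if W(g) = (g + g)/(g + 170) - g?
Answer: 1446953372051/159691608 ≈ 9060.9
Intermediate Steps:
W(g) = -g + 2*g/(170 + g) (W(g) = (2*g)/(170 + g) - g = 2*g/(170 + g) - g = -g + 2*g/(170 + g))
(1733*77)/(-86978) - 323081/W(36) = (1733*77)/(-86978) - 323081*(-(170 + 36)/(36*(168 + 36))) = 133441*(-1/86978) - 323081/((-1*36*204/206)) = -133441/86978 - 323081/((-1*36*1/206*204)) = -133441/86978 - 323081/(-3672/103) = -133441/86978 - 323081*(-103/3672) = -133441/86978 + 33277343/3672 = 1446953372051/159691608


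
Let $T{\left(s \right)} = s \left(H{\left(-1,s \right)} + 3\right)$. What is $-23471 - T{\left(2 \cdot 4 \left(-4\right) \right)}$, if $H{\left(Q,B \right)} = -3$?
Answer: $-23471$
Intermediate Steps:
$T{\left(s \right)} = 0$ ($T{\left(s \right)} = s \left(-3 + 3\right) = s 0 = 0$)
$-23471 - T{\left(2 \cdot 4 \left(-4\right) \right)} = -23471 - 0 = -23471 + 0 = -23471$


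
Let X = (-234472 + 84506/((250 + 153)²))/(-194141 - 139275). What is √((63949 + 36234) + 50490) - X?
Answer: -614198041/873383212 + √150673 ≈ 387.46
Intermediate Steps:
X = 614198041/873383212 (X = (-234472 + 84506/(403²))/(-333416) = (-234472 + 84506/162409)*(-1/333416) = (-234472 + 84506*(1/162409))*(-1/333416) = (-234472 + 2726/5239)*(-1/333416) = -1228396082/5239*(-1/333416) = 614198041/873383212 ≈ 0.70324)
√((63949 + 36234) + 50490) - X = √((63949 + 36234) + 50490) - 1*614198041/873383212 = √(100183 + 50490) - 614198041/873383212 = √150673 - 614198041/873383212 = -614198041/873383212 + √150673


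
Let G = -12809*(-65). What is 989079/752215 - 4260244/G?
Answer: -476225420249/125256585155 ≈ -3.8020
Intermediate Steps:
G = 832585
989079/752215 - 4260244/G = 989079/752215 - 4260244/832585 = -476225420249/125256585155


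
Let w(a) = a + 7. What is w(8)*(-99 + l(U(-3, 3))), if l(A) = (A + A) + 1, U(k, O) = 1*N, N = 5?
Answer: -1320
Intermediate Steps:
w(a) = 7 + a
U(k, O) = 5 (U(k, O) = 1*5 = 5)
l(A) = 1 + 2*A (l(A) = 2*A + 1 = 1 + 2*A)
w(8)*(-99 + l(U(-3, 3))) = (7 + 8)*(-99 + (1 + 2*5)) = 15*(-99 + (1 + 10)) = 15*(-99 + 11) = 15*(-88) = -1320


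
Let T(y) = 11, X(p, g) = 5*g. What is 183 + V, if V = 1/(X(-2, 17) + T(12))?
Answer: 17569/96 ≈ 183.01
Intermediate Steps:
V = 1/96 (V = 1/(5*17 + 11) = 1/(85 + 11) = 1/96 ≈ 0.010417)
183 + V = 183 + 1/96 = 17569/96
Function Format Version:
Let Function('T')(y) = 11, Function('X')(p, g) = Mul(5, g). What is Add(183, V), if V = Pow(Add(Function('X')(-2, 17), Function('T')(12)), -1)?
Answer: Rational(17569, 96) ≈ 183.01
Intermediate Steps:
V = Rational(1, 96) (V = Pow(Add(Mul(5, 17), 11), -1) = Pow(Add(85, 11), -1) = Pow(96, -1) = Rational(1, 96) ≈ 0.010417)
Add(183, V) = Add(183, Rational(1, 96)) = Rational(17569, 96)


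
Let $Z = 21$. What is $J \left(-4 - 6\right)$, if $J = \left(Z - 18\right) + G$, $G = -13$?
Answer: $100$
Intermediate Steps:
$J = -10$ ($J = \left(21 - 18\right) - 13 = 3 - 13 = -10$)
$J \left(-4 - 6\right) = - 10 \left(-4 - 6\right) = \left(-10\right) \left(-10\right) = 100$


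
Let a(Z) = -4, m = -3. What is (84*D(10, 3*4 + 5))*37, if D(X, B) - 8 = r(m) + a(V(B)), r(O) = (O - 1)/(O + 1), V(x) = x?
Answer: 18648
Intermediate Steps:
r(O) = (-1 + O)/(1 + O)
D(X, B) = 6 (D(X, B) = 8 + ((-1 - 3)/(1 - 3) - 4) = 8 + (-4/(-2) - 4) = 8 + (-½*(-4) - 4) = 8 + (2 - 4) = 8 - 2 = 6)
(84*D(10, 3*4 + 5))*37 = (84*6)*37 = 504*37 = 18648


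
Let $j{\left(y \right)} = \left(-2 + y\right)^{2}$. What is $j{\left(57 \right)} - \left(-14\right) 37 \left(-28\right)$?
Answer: $-11479$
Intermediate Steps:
$j{\left(57 \right)} - \left(-14\right) 37 \left(-28\right) = \left(-2 + 57\right)^{2} - \left(-14\right) 37 \left(-28\right) = 55^{2} - \left(-518\right) \left(-28\right) = 3025 - 14504 = -11479$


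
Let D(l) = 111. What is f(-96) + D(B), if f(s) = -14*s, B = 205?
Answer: 1455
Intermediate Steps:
f(-96) + D(B) = -14*(-96) + 111 = 1344 + 111 = 1455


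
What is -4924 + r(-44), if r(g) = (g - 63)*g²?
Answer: -212076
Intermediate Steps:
r(g) = g²*(-63 + g) (r(g) = (-63 + g)*g² = g²*(-63 + g))
-4924 + r(-44) = -4924 + (-44)²*(-63 - 44) = -4924 + 1936*(-107) = -4924 - 207152 = -212076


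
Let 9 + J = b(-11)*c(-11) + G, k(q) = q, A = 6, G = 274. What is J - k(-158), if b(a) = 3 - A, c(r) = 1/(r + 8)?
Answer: 424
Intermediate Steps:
c(r) = 1/(8 + r)
b(a) = -3 (b(a) = 3 - 1*6 = 3 - 6 = -3)
J = 266 (J = -9 + (-3/(8 - 11) + 274) = -9 + (-3/(-3) + 274) = -9 + (-3*(-1/3) + 274) = -9 + (1 + 274) = -9 + 275 = 266)
J - k(-158) = 266 - 1*(-158) = 266 + 158 = 424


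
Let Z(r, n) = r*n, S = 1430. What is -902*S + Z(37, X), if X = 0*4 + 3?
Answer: -1289749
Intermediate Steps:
X = 3 (X = 0 + 3 = 3)
Z(r, n) = n*r
-902*S + Z(37, X) = -902*1430 + 3*37 = -1289860 + 111 = -1289749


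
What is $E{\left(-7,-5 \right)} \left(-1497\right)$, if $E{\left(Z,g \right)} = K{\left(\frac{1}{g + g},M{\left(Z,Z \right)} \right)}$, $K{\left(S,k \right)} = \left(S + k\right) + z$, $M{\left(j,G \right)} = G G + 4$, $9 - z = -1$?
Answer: $- \frac{941613}{10} \approx -94161.0$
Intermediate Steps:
$z = 10$ ($z = 9 - -1 = 9 + 1 = 10$)
$M{\left(j,G \right)} = 4 + G^{2}$ ($M{\left(j,G \right)} = G^{2} + 4 = 4 + G^{2}$)
$K{\left(S,k \right)} = 10 + S + k$ ($K{\left(S,k \right)} = \left(S + k\right) + 10 = 10 + S + k$)
$E{\left(Z,g \right)} = 14 + Z^{2} + \frac{1}{2 g}$ ($E{\left(Z,g \right)} = 10 + \frac{1}{g + g} + \left(4 + Z^{2}\right) = 10 + \frac{1}{2 g} + \left(4 + Z^{2}\right) = 14 + Z^{2} + \frac{1}{2 g}$)
$E{\left(-7,-5 \right)} \left(-1497\right) = \left(14 + \left(-7\right)^{2} + \frac{1}{2 \left(-5\right)}\right) \left(-1497\right) = \left(14 + 49 + \frac{1}{2} \left(- \frac{1}{5}\right)\right) \left(-1497\right) = \left(14 + 49 - \frac{1}{10}\right) \left(-1497\right) = \frac{629}{10} \left(-1497\right) = - \frac{941613}{10}$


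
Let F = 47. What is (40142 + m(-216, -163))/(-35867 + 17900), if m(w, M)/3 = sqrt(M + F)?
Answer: -40142/17967 - 2*I*sqrt(29)/5989 ≈ -2.2342 - 0.0017984*I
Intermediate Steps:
m(w, M) = 3*sqrt(47 + M) (m(w, M) = 3*sqrt(M + 47) = 3*sqrt(47 + M))
(40142 + m(-216, -163))/(-35867 + 17900) = (40142 + 3*sqrt(47 - 163))/(-35867 + 17900) = (40142 + 3*sqrt(-116))/(-17967) = (40142 + 3*(2*I*sqrt(29)))*(-1/17967) = (40142 + 6*I*sqrt(29))*(-1/17967) = -40142/17967 - 2*I*sqrt(29)/5989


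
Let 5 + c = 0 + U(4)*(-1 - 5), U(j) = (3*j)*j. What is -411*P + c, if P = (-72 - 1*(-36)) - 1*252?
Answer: 118075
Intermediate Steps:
P = -288 (P = (-72 + 36) - 252 = -36 - 252 = -288)
U(j) = 3*j²
c = -293 (c = -5 + (0 + (3*4²)*(-1 - 5)) = -5 + (0 + (3*16)*(-6)) = -5 + (0 + 48*(-6)) = -5 + (0 - 288) = -5 - 288 = -293)
-411*P + c = -411*(-288) - 293 = 118368 - 293 = 118075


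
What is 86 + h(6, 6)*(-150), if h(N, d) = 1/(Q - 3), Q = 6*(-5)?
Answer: 996/11 ≈ 90.545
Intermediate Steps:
Q = -30
h(N, d) = -1/33 (h(N, d) = 1/(-30 - 3) = 1/(-33) = -1/33)
86 + h(6, 6)*(-150) = 86 - 1/33*(-150) = 86 + 50/11 = 996/11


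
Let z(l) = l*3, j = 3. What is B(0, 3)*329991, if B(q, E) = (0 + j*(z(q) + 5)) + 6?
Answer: 6929811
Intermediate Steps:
z(l) = 3*l
B(q, E) = 21 + 9*q (B(q, E) = (0 + 3*(3*q + 5)) + 6 = (0 + 3*(5 + 3*q)) + 6 = (0 + (15 + 9*q)) + 6 = (15 + 9*q) + 6 = 21 + 9*q)
B(0, 3)*329991 = (21 + 9*0)*329991 = (21 + 0)*329991 = 21*329991 = 6929811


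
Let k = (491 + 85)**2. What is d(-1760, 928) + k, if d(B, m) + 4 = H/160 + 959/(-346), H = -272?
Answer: 286978912/865 ≈ 3.3177e+5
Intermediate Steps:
d(B, m) = -7328/865 (d(B, m) = -4 + (-272/160 + 959/(-346)) = -4 + (-272*1/160 + 959*(-1/346)) = -4 + (-17/10 - 959/346) = -4 - 3868/865 = -7328/865)
k = 331776 (k = 576**2 = 331776)
d(-1760, 928) + k = -7328/865 + 331776 = 286978912/865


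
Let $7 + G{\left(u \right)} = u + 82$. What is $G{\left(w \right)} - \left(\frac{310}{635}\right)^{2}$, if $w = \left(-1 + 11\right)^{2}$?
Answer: $\frac{2818731}{16129} \approx 174.76$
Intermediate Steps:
$w = 100$ ($w = 10^{2} = 100$)
$G{\left(u \right)} = 75 + u$ ($G{\left(u \right)} = -7 + \left(u + 82\right) = -7 + \left(82 + u\right) = 75 + u$)
$G{\left(w \right)} - \left(\frac{310}{635}\right)^{2} = \left(75 + 100\right) - \left(\frac{310}{635}\right)^{2} = 175 - \left(310 \cdot \frac{1}{635}\right)^{2} = 175 - \left(\frac{62}{127}\right)^{2} = 175 - \frac{3844}{16129} = \frac{2818731}{16129}$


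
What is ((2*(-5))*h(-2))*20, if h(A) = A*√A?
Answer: 400*I*√2 ≈ 565.69*I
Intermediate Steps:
h(A) = A^(3/2)
((2*(-5))*h(-2))*20 = ((2*(-5))*(-2)^(3/2))*20 = -(-20)*I*√2*20 = (20*I*√2)*20 = 400*I*√2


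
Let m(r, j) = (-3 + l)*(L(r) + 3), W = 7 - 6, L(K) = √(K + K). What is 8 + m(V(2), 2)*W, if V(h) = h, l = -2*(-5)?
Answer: 43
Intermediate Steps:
L(K) = √2*√K (L(K) = √(2*K) = √2*√K)
l = 10
W = 1
m(r, j) = 21 + 7*√2*√r (m(r, j) = (-3 + 10)*(√2*√r + 3) = 7*(3 + √2*√r) = 21 + 7*√2*√r)
8 + m(V(2), 2)*W = 8 + (21 + 7*√2*√2)*1 = 8 + (21 + 14)*1 = 8 + 35*1 = 8 + 35 = 43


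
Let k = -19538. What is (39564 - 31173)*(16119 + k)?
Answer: -28688829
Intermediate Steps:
(39564 - 31173)*(16119 + k) = (39564 - 31173)*(16119 - 19538) = 8391*(-3419) = -28688829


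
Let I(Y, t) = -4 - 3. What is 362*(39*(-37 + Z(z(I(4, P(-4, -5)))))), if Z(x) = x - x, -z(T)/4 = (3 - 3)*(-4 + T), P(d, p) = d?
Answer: -522366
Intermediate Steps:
I(Y, t) = -7
z(T) = 0 (z(T) = -4*(3 - 3)*(-4 + T) = -0*(-4 + T) = -4*0 = 0)
Z(x) = 0
362*(39*(-37 + Z(z(I(4, P(-4, -5)))))) = 362*(39*(-37 + 0)) = 362*(39*(-37)) = 362*(-1443) = -522366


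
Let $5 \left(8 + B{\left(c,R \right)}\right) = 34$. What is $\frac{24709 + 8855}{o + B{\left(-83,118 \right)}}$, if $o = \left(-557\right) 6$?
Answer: $- \frac{13985}{1393} \approx -10.039$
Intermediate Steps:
$B{\left(c,R \right)} = - \frac{6}{5}$ ($B{\left(c,R \right)} = -8 + \frac{1}{5} \cdot 34 = -8 + \frac{34}{5} = - \frac{6}{5}$)
$o = -3342$
$\frac{24709 + 8855}{o + B{\left(-83,118 \right)}} = \frac{24709 + 8855}{-3342 - \frac{6}{5}} = \frac{33564}{- \frac{16716}{5}} = 33564 \left(- \frac{5}{16716}\right) = - \frac{13985}{1393}$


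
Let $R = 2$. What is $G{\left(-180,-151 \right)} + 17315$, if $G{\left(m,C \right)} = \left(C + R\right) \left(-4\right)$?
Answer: $17911$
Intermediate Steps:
$G{\left(m,C \right)} = -8 - 4 C$ ($G{\left(m,C \right)} = \left(C + 2\right) \left(-4\right) = \left(2 + C\right) \left(-4\right) = -8 - 4 C$)
$G{\left(-180,-151 \right)} + 17315 = \left(-8 - -604\right) + 17315 = \left(-8 + 604\right) + 17315 = 596 + 17315 = 17911$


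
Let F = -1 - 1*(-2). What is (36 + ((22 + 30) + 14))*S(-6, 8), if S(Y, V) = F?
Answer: 102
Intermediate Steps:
F = 1 (F = -1 + 2 = 1)
S(Y, V) = 1
(36 + ((22 + 30) + 14))*S(-6, 8) = (36 + ((22 + 30) + 14))*1 = (36 + (52 + 14))*1 = (36 + 66)*1 = 102*1 = 102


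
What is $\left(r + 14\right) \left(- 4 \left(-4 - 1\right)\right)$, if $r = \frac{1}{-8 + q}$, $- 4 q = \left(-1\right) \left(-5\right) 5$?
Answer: $\frac{15880}{57} \approx 278.6$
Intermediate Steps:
$q = - \frac{25}{4}$ ($q = - \frac{\left(-1\right) \left(-5\right) 5}{4} = - \frac{5 \cdot 5}{4} = \left(- \frac{1}{4}\right) 25 = - \frac{25}{4} \approx -6.25$)
$r = - \frac{4}{57}$ ($r = \frac{1}{-8 - \frac{25}{4}} = \frac{1}{- \frac{57}{4}} = - \frac{4}{57} \approx -0.070175$)
$\left(r + 14\right) \left(- 4 \left(-4 - 1\right)\right) = \left(- \frac{4}{57} + 14\right) \left(- 4 \left(-4 - 1\right)\right) = \frac{794 \left(\left(-4\right) \left(-5\right)\right)}{57} = \frac{794}{57} \cdot 20 = \frac{15880}{57}$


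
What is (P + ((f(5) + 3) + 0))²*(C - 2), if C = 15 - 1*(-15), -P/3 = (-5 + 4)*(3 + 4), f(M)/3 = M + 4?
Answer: 72828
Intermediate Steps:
f(M) = 12 + 3*M (f(M) = 3*(M + 4) = 3*(4 + M) = 12 + 3*M)
P = 21 (P = -3*(-5 + 4)*(3 + 4) = -(-3)*7 = -3*(-7) = 21)
C = 30 (C = 15 + 15 = 30)
(P + ((f(5) + 3) + 0))²*(C - 2) = (21 + (((12 + 3*5) + 3) + 0))²*(30 - 2) = (21 + (((12 + 15) + 3) + 0))²*28 = (21 + ((27 + 3) + 0))²*28 = (21 + (30 + 0))²*28 = (21 + 30)²*28 = 51²*28 = 2601*28 = 72828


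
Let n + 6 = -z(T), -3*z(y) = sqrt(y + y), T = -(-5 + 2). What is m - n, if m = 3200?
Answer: 3206 - sqrt(6)/3 ≈ 3205.2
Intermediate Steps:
T = 3 (T = -1*(-3) = 3)
z(y) = -sqrt(2)*sqrt(y)/3 (z(y) = -sqrt(y + y)/3 = -sqrt(2)*sqrt(y)/3)
n = -6 + sqrt(6)/3 (n = -6 - (-1)*sqrt(2)*sqrt(3)/3 = -6 - (-1)*sqrt(6)/3 = -6 + sqrt(6)/3 ≈ -5.1835)
m - n = 3200 - (-6 + sqrt(6)/3) = 3200 + (6 - sqrt(6)/3) = 3206 - sqrt(6)/3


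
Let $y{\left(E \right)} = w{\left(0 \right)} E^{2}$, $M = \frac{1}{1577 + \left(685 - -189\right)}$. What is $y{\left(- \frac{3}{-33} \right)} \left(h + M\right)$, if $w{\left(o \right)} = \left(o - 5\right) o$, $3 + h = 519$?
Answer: $0$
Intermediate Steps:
$h = 516$ ($h = -3 + 519 = 516$)
$w{\left(o \right)} = o \left(-5 + o\right)$ ($w{\left(o \right)} = \left(-5 + o\right) o = o \left(-5 + o\right)$)
$M = \frac{1}{2451}$ ($M = \frac{1}{1577 + \left(685 + 189\right)} = \frac{1}{1577 + 874} = \frac{1}{2451} \approx 0.000408$)
$y{\left(E \right)} = 0$ ($y{\left(E \right)} = 0 \left(-5 + 0\right) E^{2} = 0 \left(-5\right) E^{2} = 0 E^{2} = 0$)
$y{\left(- \frac{3}{-33} \right)} \left(h + M\right) = 0 \left(516 + \frac{1}{2451}\right) = 0 \cdot \frac{1264717}{2451} = 0$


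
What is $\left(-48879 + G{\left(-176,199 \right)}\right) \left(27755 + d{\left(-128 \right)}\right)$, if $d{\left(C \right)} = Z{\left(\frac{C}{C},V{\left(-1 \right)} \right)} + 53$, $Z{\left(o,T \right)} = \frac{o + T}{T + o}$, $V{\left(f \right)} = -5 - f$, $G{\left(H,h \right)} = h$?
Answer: $-1353742120$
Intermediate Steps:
$Z{\left(o,T \right)} = 1$ ($Z{\left(o,T \right)} = \frac{T + o}{T + o} = 1$)
$d{\left(C \right)} = 54$ ($d{\left(C \right)} = 1 + 53 = 54$)
$\left(-48879 + G{\left(-176,199 \right)}\right) \left(27755 + d{\left(-128 \right)}\right) = \left(-48879 + 199\right) \left(27755 + 54\right) = \left(-48680\right) 27809 = -1353742120$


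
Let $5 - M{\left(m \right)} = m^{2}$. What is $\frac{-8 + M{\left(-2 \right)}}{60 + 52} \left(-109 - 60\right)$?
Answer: $\frac{169}{16} \approx 10.563$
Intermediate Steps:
$M{\left(m \right)} = 5 - m^{2}$
$\frac{-8 + M{\left(-2 \right)}}{60 + 52} \left(-109 - 60\right) = \frac{-8 + \left(5 - \left(-2\right)^{2}\right)}{60 + 52} \left(-109 - 60\right) = \frac{-8 + \left(5 - 4\right)}{112} \left(-169\right) = \left(-8 + \left(5 - 4\right)\right) \frac{1}{112} \left(-169\right) = \left(-8 + 1\right) \frac{1}{112} \left(-169\right) = \left(-7\right) \frac{1}{112} \left(-169\right) = \left(- \frac{1}{16}\right) \left(-169\right) = \frac{169}{16}$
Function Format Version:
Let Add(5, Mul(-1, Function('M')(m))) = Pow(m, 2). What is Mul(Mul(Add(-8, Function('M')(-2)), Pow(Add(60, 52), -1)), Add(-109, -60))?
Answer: Rational(169, 16) ≈ 10.563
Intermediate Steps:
Function('M')(m) = Add(5, Mul(-1, Pow(m, 2)))
Mul(Mul(Add(-8, Function('M')(-2)), Pow(Add(60, 52), -1)), Add(-109, -60)) = Mul(Mul(Add(-8, Add(5, Mul(-1, Pow(-2, 2)))), Pow(Add(60, 52), -1)), Add(-109, -60)) = Mul(Mul(Add(-8, Add(5, Mul(-1, 4))), Pow(112, -1)), -169) = Mul(Mul(Add(-8, Add(5, -4)), Rational(1, 112)), -169) = Mul(Mul(Add(-8, 1), Rational(1, 112)), -169) = Mul(Mul(-7, Rational(1, 112)), -169) = Mul(Rational(-1, 16), -169) = Rational(169, 16)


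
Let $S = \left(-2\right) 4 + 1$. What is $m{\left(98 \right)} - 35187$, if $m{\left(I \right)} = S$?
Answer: $-35194$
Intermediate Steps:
$S = -7$ ($S = -8 + 1 = -7$)
$m{\left(I \right)} = -7$
$m{\left(98 \right)} - 35187 = -7 - 35187 = -35194$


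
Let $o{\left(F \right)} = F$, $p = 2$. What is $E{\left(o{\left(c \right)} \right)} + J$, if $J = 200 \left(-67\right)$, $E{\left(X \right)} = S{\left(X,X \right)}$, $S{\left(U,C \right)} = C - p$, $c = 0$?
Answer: $-13402$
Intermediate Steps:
$S{\left(U,C \right)} = -2 + C$ ($S{\left(U,C \right)} = C - 2 = -2 + C$)
$E{\left(X \right)} = -2 + X$
$J = -13400$
$E{\left(o{\left(c \right)} \right)} + J = \left(-2 + 0\right) - 13400 = -2 - 13400 = -13402$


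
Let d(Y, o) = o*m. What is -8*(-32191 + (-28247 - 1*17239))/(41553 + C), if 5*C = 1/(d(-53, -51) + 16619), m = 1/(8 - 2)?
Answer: 103220304680/6902161067 ≈ 14.955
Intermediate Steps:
m = ⅙ (m = 1/6 = ⅙ ≈ 0.16667)
d(Y, o) = o/6 (d(Y, o) = o*(⅙) = o/6)
C = 2/166105 (C = 1/(5*((⅙)*(-51) + 16619)) = 1/(5*(-17/2 + 16619)) = 1/(5*(33221/2)) = (⅕)*(2/33221) = 2/166105 ≈ 1.2041e-5)
-8*(-32191 + (-28247 - 1*17239))/(41553 + C) = -8*(-32191 + (-28247 - 1*17239))/(41553 + 2/166105) = -8*(-32191 + (-28247 - 17239))/6902161067/166105 = -8*(-32191 - 45486)*166105/6902161067 = -(-621416)*166105/6902161067 = -8*(-12902538085/6902161067) = 103220304680/6902161067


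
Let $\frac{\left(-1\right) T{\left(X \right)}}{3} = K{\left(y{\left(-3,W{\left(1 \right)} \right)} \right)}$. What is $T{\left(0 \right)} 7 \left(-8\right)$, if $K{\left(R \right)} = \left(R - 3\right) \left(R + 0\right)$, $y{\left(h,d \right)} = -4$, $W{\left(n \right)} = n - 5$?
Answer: $4704$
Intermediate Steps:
$W{\left(n \right)} = -5 + n$
$K{\left(R \right)} = R \left(-3 + R\right)$ ($K{\left(R \right)} = \left(-3 + R\right) R = R \left(-3 + R\right)$)
$T{\left(X \right)} = -84$ ($T{\left(X \right)} = - 3 \left(- 4 \left(-3 - 4\right)\right) = - 3 \left(\left(-4\right) \left(-7\right)\right) = \left(-3\right) 28 = -84$)
$T{\left(0 \right)} 7 \left(-8\right) = \left(-84\right) 7 \left(-8\right) = \left(-588\right) \left(-8\right) = 4704$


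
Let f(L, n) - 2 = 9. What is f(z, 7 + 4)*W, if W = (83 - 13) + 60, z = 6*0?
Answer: 1430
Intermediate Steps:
z = 0
f(L, n) = 11 (f(L, n) = 2 + 9 = 11)
W = 130 (W = 70 + 60 = 130)
f(z, 7 + 4)*W = 11*130 = 1430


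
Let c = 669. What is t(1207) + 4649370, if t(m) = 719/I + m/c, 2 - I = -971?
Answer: 3026448615112/650937 ≈ 4.6494e+6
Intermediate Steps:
I = 973 (I = 2 - 1*(-971) = 2 + 971 = 973)
t(m) = 719/973 + m/669
t(1207) + 4649370 = (719/973 + (1/669)*1207) + 4649370 = (719/973 + 1207/669) + 4649370 = 1655422/650937 + 4649370 = 3026448615112/650937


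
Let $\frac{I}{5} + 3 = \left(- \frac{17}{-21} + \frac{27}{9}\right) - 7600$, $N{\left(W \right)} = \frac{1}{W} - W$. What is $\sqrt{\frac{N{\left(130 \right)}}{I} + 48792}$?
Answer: $\frac{\sqrt{20999483142963329082}}{20745790} \approx 220.89$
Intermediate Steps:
$I = - \frac{797915}{21}$ ($I = -15 + 5 \left(\left(- \frac{17}{-21} + \frac{27}{9}\right) - 7600\right) = -15 + 5 \left(\left(\left(-17\right) \left(- \frac{1}{21}\right) + 27 \cdot \frac{1}{9}\right) - 7600\right) = -15 + 5 \left(\left(\frac{17}{21} + 3\right) - 7600\right) = -15 + 5 \left(\frac{80}{21} - 7600\right) = -15 + 5 \left(- \frac{159520}{21}\right) = -15 - \frac{797600}{21} = - \frac{797915}{21} \approx -37996.0$)
$\sqrt{\frac{N{\left(130 \right)}}{I} + 48792} = \sqrt{\frac{\frac{1}{130} - 130}{- \frac{797915}{21}} + 48792} = \sqrt{\left(\frac{1}{130} - 130\right) \left(- \frac{21}{797915}\right) + 48792} = \sqrt{\left(- \frac{16899}{130}\right) \left(- \frac{21}{797915}\right) + 48792} = \sqrt{\frac{354879}{103728950} + 48792} = \sqrt{\frac{5061143283279}{103728950}} = \frac{\sqrt{20999483142963329082}}{20745790}$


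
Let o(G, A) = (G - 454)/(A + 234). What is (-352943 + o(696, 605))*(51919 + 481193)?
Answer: -157864557675720/839 ≈ -1.8816e+11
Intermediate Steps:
o(G, A) = (-454 + G)/(234 + A)
(-352943 + o(696, 605))*(51919 + 481193) = (-352943 + (-454 + 696)/(234 + 605))*(51919 + 481193) = (-352943 + 242/839)*533112 = -296118935/839*533112 = -157864557675720/839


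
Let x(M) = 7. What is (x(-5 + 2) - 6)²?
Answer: 1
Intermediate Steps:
(x(-5 + 2) - 6)² = (7 - 6)² = 1² = 1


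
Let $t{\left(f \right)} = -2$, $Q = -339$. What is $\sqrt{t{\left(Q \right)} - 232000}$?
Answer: $3 i \sqrt{25778} \approx 481.67 i$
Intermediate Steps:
$\sqrt{t{\left(Q \right)} - 232000} = \sqrt{-2 - 232000} = \sqrt{-232002} = 3 i \sqrt{25778}$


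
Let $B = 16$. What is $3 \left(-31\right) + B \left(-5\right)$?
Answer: $-173$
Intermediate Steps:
$3 \left(-31\right) + B \left(-5\right) = 3 \left(-31\right) + 16 \left(-5\right) = -93 - 80 = -173$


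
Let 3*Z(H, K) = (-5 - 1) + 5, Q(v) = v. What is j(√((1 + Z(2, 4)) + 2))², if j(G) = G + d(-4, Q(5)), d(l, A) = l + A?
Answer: 11/3 + 4*√6/3 ≈ 6.9327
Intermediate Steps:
d(l, A) = A + l
Z(H, K) = -⅓ (Z(H, K) = ((-5 - 1) + 5)/3 = (-6 + 5)/3 = (⅓)*(-1) = -⅓)
j(G) = 1 + G (j(G) = G + (5 - 4) = G + 1 = 1 + G)
j(√((1 + Z(2, 4)) + 2))² = (1 + √((1 - ⅓) + 2))² = (1 + √(⅔ + 2))² = (1 + √(8/3))² = (1 + 2*√6/3)²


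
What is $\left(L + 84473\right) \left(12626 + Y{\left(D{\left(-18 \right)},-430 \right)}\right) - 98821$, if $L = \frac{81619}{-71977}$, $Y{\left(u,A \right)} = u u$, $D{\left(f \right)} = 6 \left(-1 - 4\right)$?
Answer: $\frac{82231393256935}{71977} \approx 1.1425 \cdot 10^{9}$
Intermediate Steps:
$D{\left(f \right)} = -30$ ($D{\left(f \right)} = 6 \left(-5\right) = -30$)
$Y{\left(u,A \right)} = u^{2}$
$L = - \frac{81619}{71977}$ ($L = 81619 \left(- \frac{1}{71977}\right) = - \frac{81619}{71977} \approx -1.134$)
$\left(L + 84473\right) \left(12626 + Y{\left(D{\left(-18 \right)},-430 \right)}\right) - 98821 = \left(- \frac{81619}{71977} + 84473\right) \left(12626 + \left(-30\right)^{2}\right) - 98821 = \frac{6080031502 \left(12626 + 900\right)}{71977} - 98821 = \frac{6080031502}{71977} \cdot 13526 - 98821 = \frac{82238506096052}{71977} - 98821 = \frac{82231393256935}{71977}$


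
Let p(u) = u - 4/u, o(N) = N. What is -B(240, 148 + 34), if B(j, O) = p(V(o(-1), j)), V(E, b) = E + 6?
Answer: -21/5 ≈ -4.2000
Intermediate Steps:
V(E, b) = 6 + E
B(j, O) = 21/5 (B(j, O) = (6 - 1) - 4/(6 - 1) = 5 - 4/5 = 5 - 4*⅕ = 5 - ⅘ = 21/5)
-B(240, 148 + 34) = -1*21/5 = -21/5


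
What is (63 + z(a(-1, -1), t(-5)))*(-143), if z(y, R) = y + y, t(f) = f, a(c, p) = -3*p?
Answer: -9867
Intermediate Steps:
z(y, R) = 2*y
(63 + z(a(-1, -1), t(-5)))*(-143) = (63 + 2*(-3*(-1)))*(-143) = (63 + 2*3)*(-143) = (63 + 6)*(-143) = 69*(-143) = -9867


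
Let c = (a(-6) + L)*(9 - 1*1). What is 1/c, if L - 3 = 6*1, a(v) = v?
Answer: 1/24 ≈ 0.041667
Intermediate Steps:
L = 9 (L = 3 + 6*1 = 3 + 6 = 9)
c = 24 (c = (-6 + 9)*(9 - 1*1) = 3*(9 - 1) = 3*8 = 24)
1/c = 1/24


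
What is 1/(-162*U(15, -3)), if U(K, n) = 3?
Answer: -1/486 ≈ -0.0020576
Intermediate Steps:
1/(-162*U(15, -3)) = 1/(-162*3) = 1/(-486) = -1/486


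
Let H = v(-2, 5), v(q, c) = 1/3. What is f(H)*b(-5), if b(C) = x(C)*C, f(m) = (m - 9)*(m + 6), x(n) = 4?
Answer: 9880/9 ≈ 1097.8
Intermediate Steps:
v(q, c) = ⅓
H = ⅓ ≈ 0.33333
f(m) = (-9 + m)*(6 + m)
b(C) = 4*C
f(H)*b(-5) = (-54 + (⅓)² - 3*⅓)*(4*(-5)) = (-54 + ⅑ - 1)*(-20) = -494/9*(-20) = 9880/9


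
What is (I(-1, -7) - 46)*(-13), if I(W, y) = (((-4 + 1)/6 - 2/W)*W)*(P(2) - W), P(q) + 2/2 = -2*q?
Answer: 520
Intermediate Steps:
P(q) = -1 - 2*q
I(W, y) = W*(-5 - W)*(-½ - 2/W) (I(W, y) = (((-4 + 1)/6 - 2/W)*W)*((-1 - 2*2) - W) = ((-3*⅙ - 2/W)*W)*((-1 - 4) - W) = ((-½ - 2/W)*W)*(-5 - W) = (W*(-½ - 2/W))*(-5 - W) = W*(-5 - W)*(-½ - 2/W))
(I(-1, -7) - 46)*(-13) = ((10 + (½)*(-1)² + (9/2)*(-1)) - 46)*(-13) = ((10 + (½)*1 - 9/2) - 46)*(-13) = ((10 + ½ - 9/2) - 46)*(-13) = (6 - 46)*(-13) = -40*(-13) = 520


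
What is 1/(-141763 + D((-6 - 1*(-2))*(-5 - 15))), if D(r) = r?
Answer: -1/141683 ≈ -7.0580e-6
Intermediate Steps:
1/(-141763 + D((-6 - 1*(-2))*(-5 - 15))) = 1/(-141763 + (-6 - 1*(-2))*(-5 - 15)) = 1/(-141763 + (-6 + 2)*(-20)) = 1/(-141763 - 4*(-20)) = 1/(-141763 + 80) = 1/(-141683) = -1/141683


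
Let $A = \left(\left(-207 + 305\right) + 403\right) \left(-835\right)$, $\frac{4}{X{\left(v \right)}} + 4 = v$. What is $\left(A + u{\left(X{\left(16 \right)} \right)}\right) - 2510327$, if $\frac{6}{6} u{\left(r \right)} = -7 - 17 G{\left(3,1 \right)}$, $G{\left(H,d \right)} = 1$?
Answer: $-2928686$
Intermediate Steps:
$X{\left(v \right)} = \frac{4}{-4 + v}$
$u{\left(r \right)} = -24$ ($u{\left(r \right)} = -7 - 17 = -24$)
$A = -418335$ ($A = \left(98 + 403\right) \left(-835\right) = 501 \left(-835\right) = -418335$)
$\left(A + u{\left(X{\left(16 \right)} \right)}\right) - 2510327 = \left(-418335 - 24\right) - 2510327 = -418359 - 2510327 = -2928686$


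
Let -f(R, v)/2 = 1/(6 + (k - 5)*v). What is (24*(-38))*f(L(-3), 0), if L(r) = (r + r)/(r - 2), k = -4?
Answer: 304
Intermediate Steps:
L(r) = 2*r/(-2 + r) (L(r) = (2*r)/(-2 + r) = 2*r/(-2 + r))
f(R, v) = -2/(6 - 9*v) (f(R, v) = -2/(6 + (-4 - 5)*v) = -2/(6 - 9*v))
(24*(-38))*f(L(-3), 0) = (24*(-38))*(2/(3*(-2 + 3*0))) = -608/(-2 + 0) = -608/(-2) = -608*(-1)/2 = -912*(-⅓) = 304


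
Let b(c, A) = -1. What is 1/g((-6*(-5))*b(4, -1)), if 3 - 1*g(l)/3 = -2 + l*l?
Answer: -1/2685 ≈ -0.00037244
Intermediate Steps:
g(l) = 15 - 3*l² (g(l) = 9 - 3*(-2 + l*l) = 9 - 3*(-2 + l²) = 9 + (6 - 3*l²) = 15 - 3*l²)
1/g((-6*(-5))*b(4, -1)) = 1/(15 - 3*(-6*(-5)*(-1))²) = 1/(15 - 3*(30*(-1))²) = 1/(15 - 3*(-30)²) = 1/(15 - 3*900) = 1/(15 - 2700) = 1/(-2685) = -1/2685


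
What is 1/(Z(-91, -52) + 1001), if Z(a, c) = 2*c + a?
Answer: 1/806 ≈ 0.0012407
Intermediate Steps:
Z(a, c) = a + 2*c
1/(Z(-91, -52) + 1001) = 1/((-91 + 2*(-52)) + 1001) = 1/((-91 - 104) + 1001) = 1/(-195 + 1001) = 1/806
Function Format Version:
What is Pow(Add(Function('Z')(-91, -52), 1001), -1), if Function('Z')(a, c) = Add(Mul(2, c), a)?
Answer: Rational(1, 806) ≈ 0.0012407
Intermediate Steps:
Function('Z')(a, c) = Add(a, Mul(2, c))
Pow(Add(Function('Z')(-91, -52), 1001), -1) = Pow(Add(Add(-91, Mul(2, -52)), 1001), -1) = Pow(Add(Add(-91, -104), 1001), -1) = Pow(Add(-195, 1001), -1) = Pow(806, -1) = Rational(1, 806)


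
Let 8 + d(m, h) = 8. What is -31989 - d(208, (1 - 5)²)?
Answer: -31989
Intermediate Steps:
d(m, h) = 0 (d(m, h) = -8 + 8 = 0)
-31989 - d(208, (1 - 5)²) = -31989 - 1*0 = -31989 + 0 = -31989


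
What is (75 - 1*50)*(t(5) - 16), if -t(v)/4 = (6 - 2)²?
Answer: -2000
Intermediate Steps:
t(v) = -64 (t(v) = -4*(6 - 2)² = -4*4² = -4*16 = -64)
(75 - 1*50)*(t(5) - 16) = (75 - 1*50)*(-64 - 16) = (75 - 50)*(-80) = 25*(-80) = -2000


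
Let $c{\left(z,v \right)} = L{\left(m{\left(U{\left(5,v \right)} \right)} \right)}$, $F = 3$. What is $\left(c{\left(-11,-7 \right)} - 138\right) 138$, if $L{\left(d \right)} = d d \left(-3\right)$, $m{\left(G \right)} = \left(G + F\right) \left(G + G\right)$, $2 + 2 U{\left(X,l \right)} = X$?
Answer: $- \frac{188991}{2} \approx -94496.0$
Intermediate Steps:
$U{\left(X,l \right)} = -1 + \frac{X}{2}$
$m{\left(G \right)} = 2 G \left(3 + G\right)$ ($m{\left(G \right)} = \left(G + 3\right) \left(G + G\right) = \left(3 + G\right) 2 G = 2 G \left(3 + G\right)$)
$L{\left(d \right)} = - 3 d^{2}$ ($L{\left(d \right)} = d^{2} \left(-3\right) = - 3 d^{2}$)
$c{\left(z,v \right)} = - \frac{2187}{4}$ ($c{\left(z,v \right)} = - 3 \left(2 \left(-1 + \frac{1}{2} \cdot 5\right) \left(3 + \left(-1 + \frac{1}{2} \cdot 5\right)\right)\right)^{2} = - 3 \left(2 \left(-1 + \frac{5}{2}\right) \left(3 + \left(-1 + \frac{5}{2}\right)\right)\right)^{2} = - 3 \left(2 \cdot \frac{3}{2} \left(3 + \frac{3}{2}\right)\right)^{2} = - 3 \left(2 \cdot \frac{3}{2} \cdot \frac{9}{2}\right)^{2} = - 3 \left(\frac{27}{2}\right)^{2} = \left(-3\right) \frac{729}{4} = - \frac{2187}{4}$)
$\left(c{\left(-11,-7 \right)} - 138\right) 138 = \left(- \frac{2187}{4} - 138\right) 138 = \left(- \frac{2739}{4}\right) 138 = - \frac{188991}{2}$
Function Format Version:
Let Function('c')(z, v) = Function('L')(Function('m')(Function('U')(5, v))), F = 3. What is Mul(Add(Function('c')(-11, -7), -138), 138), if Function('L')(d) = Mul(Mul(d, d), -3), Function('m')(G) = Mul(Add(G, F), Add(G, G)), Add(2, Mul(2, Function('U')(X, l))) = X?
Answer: Rational(-188991, 2) ≈ -94496.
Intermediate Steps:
Function('U')(X, l) = Add(-1, Mul(Rational(1, 2), X))
Function('m')(G) = Mul(2, G, Add(3, G)) (Function('m')(G) = Mul(Add(G, 3), Add(G, G)) = Mul(Add(3, G), Mul(2, G)) = Mul(2, G, Add(3, G)))
Function('L')(d) = Mul(-3, Pow(d, 2)) (Function('L')(d) = Mul(Pow(d, 2), -3) = Mul(-3, Pow(d, 2)))
Function('c')(z, v) = Rational(-2187, 4) (Function('c')(z, v) = Mul(-3, Pow(Mul(2, Add(-1, Mul(Rational(1, 2), 5)), Add(3, Add(-1, Mul(Rational(1, 2), 5)))), 2)) = Mul(-3, Pow(Mul(2, Add(-1, Rational(5, 2)), Add(3, Add(-1, Rational(5, 2)))), 2)) = Mul(-3, Pow(Mul(2, Rational(3, 2), Add(3, Rational(3, 2))), 2)) = Mul(-3, Pow(Mul(2, Rational(3, 2), Rational(9, 2)), 2)) = Mul(-3, Pow(Rational(27, 2), 2)) = Mul(-3, Rational(729, 4)) = Rational(-2187, 4))
Mul(Add(Function('c')(-11, -7), -138), 138) = Mul(Add(Rational(-2187, 4), -138), 138) = Mul(Rational(-2739, 4), 138) = Rational(-188991, 2)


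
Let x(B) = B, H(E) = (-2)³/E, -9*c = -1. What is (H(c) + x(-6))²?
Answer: 6084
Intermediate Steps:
c = ⅑ (c = -⅑*(-1) = ⅑ ≈ 0.11111)
H(E) = -8/E
(H(c) + x(-6))² = (-8/⅑ - 6)² = (-8*9 - 6)² = (-72 - 6)² = (-78)² = 6084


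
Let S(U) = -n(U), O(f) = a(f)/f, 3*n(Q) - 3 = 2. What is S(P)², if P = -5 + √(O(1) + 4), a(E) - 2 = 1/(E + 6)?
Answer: 25/9 ≈ 2.7778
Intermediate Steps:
a(E) = 2 + 1/(6 + E) (a(E) = 2 + 1/(E + 6) = 2 + 1/(6 + E))
n(Q) = 5/3 (n(Q) = 1 + (⅓)*2 = 1 + ⅔ = 5/3)
O(f) = (13 + 2*f)/(f*(6 + f)) (O(f) = ((13 + 2*f)/(6 + f))/f = (13 + 2*f)/(f*(6 + f)))
P = -5 + √301/7 (P = -5 + √((13 + 2*1)/(1*(6 + 1)) + 4) = -5 + √(1*(13 + 2)/7 + 4) = -5 + √(1*(⅐)*15 + 4) = -5 + √(15/7 + 4) = -5 + √(43/7) = -5 + √301/7 ≈ -2.5215)
S(U) = -5/3 (S(U) = -1*5/3 = -5/3)
S(P)² = (-5/3)² = 25/9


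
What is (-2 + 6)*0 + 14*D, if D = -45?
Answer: -630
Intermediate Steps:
(-2 + 6)*0 + 14*D = (-2 + 6)*0 + 14*(-45) = 4*0 - 630 = 0 - 630 = -630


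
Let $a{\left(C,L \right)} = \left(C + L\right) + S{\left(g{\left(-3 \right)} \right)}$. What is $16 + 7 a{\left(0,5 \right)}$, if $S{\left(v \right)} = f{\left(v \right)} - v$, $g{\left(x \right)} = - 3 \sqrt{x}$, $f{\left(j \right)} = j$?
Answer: $51$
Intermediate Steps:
$S{\left(v \right)} = 0$ ($S{\left(v \right)} = v - v = 0$)
$a{\left(C,L \right)} = C + L$ ($a{\left(C,L \right)} = \left(C + L\right) + 0 = C + L$)
$16 + 7 a{\left(0,5 \right)} = 16 + 7 \left(0 + 5\right) = 16 + 7 \cdot 5 = 16 + 35 = 51$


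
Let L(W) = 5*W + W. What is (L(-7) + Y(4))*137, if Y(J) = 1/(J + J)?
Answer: -45895/8 ≈ -5736.9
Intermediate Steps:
L(W) = 6*W
Y(J) = 1/(2*J)
(L(-7) + Y(4))*137 = (6*(-7) + (½)/4)*137 = (-42 + (½)*(¼))*137 = (-42 + ⅛)*137 = -335/8*137 = -45895/8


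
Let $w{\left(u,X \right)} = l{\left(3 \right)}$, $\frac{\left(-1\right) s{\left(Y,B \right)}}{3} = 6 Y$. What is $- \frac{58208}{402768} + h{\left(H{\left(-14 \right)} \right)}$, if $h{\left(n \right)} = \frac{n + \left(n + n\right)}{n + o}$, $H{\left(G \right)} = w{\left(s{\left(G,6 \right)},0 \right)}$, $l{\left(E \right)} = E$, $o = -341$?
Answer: $- \frac{1456201}{8508474} \approx -0.17115$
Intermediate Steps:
$s{\left(Y,B \right)} = - 18 Y$ ($s{\left(Y,B \right)} = - 3 \cdot 6 Y = - 18 Y$)
$w{\left(u,X \right)} = 3$
$H{\left(G \right)} = 3$
$h{\left(n \right)} = \frac{3 n}{-341 + n}$ ($h{\left(n \right)} = \frac{n + \left(n + n\right)}{n - 341} = \frac{n + 2 n}{-341 + n} = \frac{3 n}{-341 + n}$)
$- \frac{58208}{402768} + h{\left(H{\left(-14 \right)} \right)} = - \frac{58208}{402768} + 3 \cdot 3 \frac{1}{-341 + 3} = \left(-58208\right) \frac{1}{402768} + 3 \cdot 3 \frac{1}{-338} = - \frac{3638}{25173} + 3 \cdot 3 \left(- \frac{1}{338}\right) = - \frac{3638}{25173} - \frac{9}{338} = - \frac{1456201}{8508474}$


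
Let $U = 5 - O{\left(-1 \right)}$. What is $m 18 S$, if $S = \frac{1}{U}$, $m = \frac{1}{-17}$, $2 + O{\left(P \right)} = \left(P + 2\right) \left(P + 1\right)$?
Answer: $- \frac{18}{119} \approx -0.15126$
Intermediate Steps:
$O{\left(P \right)} = -2 + \left(1 + P\right) \left(2 + P\right)$ ($O{\left(P \right)} = -2 + \left(P + 2\right) \left(P + 1\right) = -2 + \left(2 + P\right) \left(1 + P\right) = -2 + \left(1 + P\right) \left(2 + P\right)$)
$m = - \frac{1}{17} \approx -0.058824$
$U = 7$ ($U = 5 - - (3 - 1) = 5 - \left(-1\right) 2 = 5 - -2 = 5 + 2 = 7$)
$S = \frac{1}{7} \approx 0.14286$
$m 18 S = \left(- \frac{1}{17}\right) 18 \cdot \frac{1}{7} = \left(- \frac{18}{17}\right) \frac{1}{7} = - \frac{18}{119}$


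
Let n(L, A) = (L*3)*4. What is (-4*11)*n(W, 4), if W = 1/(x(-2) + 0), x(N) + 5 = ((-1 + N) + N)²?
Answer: -132/5 ≈ -26.400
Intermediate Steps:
x(N) = -5 + (-1 + 2*N)² (x(N) = -5 + ((-1 + N) + N)² = -5 + (-1 + 2*N)²)
W = 1/20 (W = 1/((-5 + (-1 + 2*(-2))²) + 0) = 1/((-5 + (-1 - 4)²) + 0) = 1/((-5 + (-5)²) + 0) = 1/((-5 + 25) + 0) = 1/(20 + 0) = 1/20 ≈ 0.050000)
n(L, A) = 12*L (n(L, A) = (3*L)*4 = 12*L)
(-4*11)*n(W, 4) = (-4*11)*(12*(1/20)) = -44*⅗ = -132/5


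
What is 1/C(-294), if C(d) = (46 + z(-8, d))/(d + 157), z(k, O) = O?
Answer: 137/248 ≈ 0.55242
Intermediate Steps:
C(d) = (46 + d)/(157 + d) (C(d) = (46 + d)/(d + 157) = (46 + d)/(157 + d))
1/C(-294) = 1/((46 - 294)/(157 - 294)) = 1/(-248/(-137)) = 1/(-1/137*(-248)) = 1/(248/137) = 137/248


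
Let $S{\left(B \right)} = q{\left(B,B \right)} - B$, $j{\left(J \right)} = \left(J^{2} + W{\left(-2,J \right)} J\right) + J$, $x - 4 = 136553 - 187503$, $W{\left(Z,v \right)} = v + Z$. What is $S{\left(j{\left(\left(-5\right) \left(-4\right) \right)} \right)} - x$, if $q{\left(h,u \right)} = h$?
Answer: $50946$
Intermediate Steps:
$W{\left(Z,v \right)} = Z + v$
$x = -50946$ ($x = 4 + \left(136553 - 187503\right) = 4 - 50950 = -50946$)
$j{\left(J \right)} = J + J^{2} + J \left(-2 + J\right)$ ($j{\left(J \right)} = \left(J^{2} + \left(-2 + J\right) J\right) + J = \left(J^{2} + J \left(-2 + J\right)\right) + J = J + J^{2} + J \left(-2 + J\right)$)
$S{\left(B \right)} = 0$ ($S{\left(B \right)} = B - B = 0$)
$S{\left(j{\left(\left(-5\right) \left(-4\right) \right)} \right)} - x = 0 - -50946 = 0 + 50946 = 50946$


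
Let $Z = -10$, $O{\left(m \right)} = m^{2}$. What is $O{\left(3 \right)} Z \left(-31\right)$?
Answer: $2790$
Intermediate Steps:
$O{\left(3 \right)} Z \left(-31\right) = 3^{2} \left(-10\right) \left(-31\right) = 9 \left(-10\right) \left(-31\right) = \left(-90\right) \left(-31\right) = 2790$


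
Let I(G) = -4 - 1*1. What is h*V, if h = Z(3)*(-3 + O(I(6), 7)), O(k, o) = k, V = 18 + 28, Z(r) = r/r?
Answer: -368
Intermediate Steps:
Z(r) = 1
V = 46
I(G) = -5 (I(G) = -4 - 1 = -5)
h = -8 (h = 1*(-3 - 5) = 1*(-8) = -8)
h*V = -8*46 = -368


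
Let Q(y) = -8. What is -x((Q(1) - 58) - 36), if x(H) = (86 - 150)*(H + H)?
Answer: -13056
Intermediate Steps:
x(H) = -128*H
-x((Q(1) - 58) - 36) = -(-128)*((-8 - 58) - 36) = -(-128)*(-66 - 36) = -(-128)*(-102) = -1*13056 = -13056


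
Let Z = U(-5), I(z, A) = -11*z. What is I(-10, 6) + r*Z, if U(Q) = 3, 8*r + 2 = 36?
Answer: 491/4 ≈ 122.75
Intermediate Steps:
r = 17/4 (r = -¼ + (⅛)*36 = -¼ + 9/2 = 17/4 ≈ 4.2500)
Z = 3
I(-10, 6) + r*Z = -11*(-10) + (17/4)*3 = 110 + 51/4 = 491/4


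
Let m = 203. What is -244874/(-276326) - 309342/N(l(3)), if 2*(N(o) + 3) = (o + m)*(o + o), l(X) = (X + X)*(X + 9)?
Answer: -13438577819/911737637 ≈ -14.740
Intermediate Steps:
l(X) = 2*X*(9 + X) (l(X) = (2*X)*(9 + X) = 2*X*(9 + X))
N(o) = -3 + o*(203 + o) (N(o) = -3 + ((o + 203)*(o + o))/2 = -3 + ((203 + o)*(2*o))/2 = -3 + (2*o*(203 + o))/2 = -3 + o*(203 + o))
-244874/(-276326) - 309342/N(l(3)) = -244874/(-276326) - 309342/(-3 + (2*3*(9 + 3))² + 203*(2*3*(9 + 3))) = -244874*(-1/276326) - 309342/(-3 + (2*3*12)² + 203*(2*3*12)) = 122437/138163 - 309342/(-3 + 72² + 203*72) = 122437/138163 - 309342/(-3 + 5184 + 14616) = 122437/138163 - 309342/19797 = 122437/138163 - 309342*1/19797 = 122437/138163 - 103114/6599 = -13438577819/911737637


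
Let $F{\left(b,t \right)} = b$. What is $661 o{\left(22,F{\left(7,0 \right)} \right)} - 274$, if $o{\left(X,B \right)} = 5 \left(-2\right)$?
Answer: $-6884$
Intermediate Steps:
$o{\left(X,B \right)} = -10$
$661 o{\left(22,F{\left(7,0 \right)} \right)} - 274 = 661 \left(-10\right) - 274 = -6610 - 274 = -6884$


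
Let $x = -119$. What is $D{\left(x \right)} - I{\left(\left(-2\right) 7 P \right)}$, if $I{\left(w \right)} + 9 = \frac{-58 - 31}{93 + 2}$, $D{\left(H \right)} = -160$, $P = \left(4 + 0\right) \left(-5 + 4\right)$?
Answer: $- \frac{14256}{95} \approx -150.06$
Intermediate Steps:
$P = -4$ ($P = 4 \left(-1\right) = -4$)
$I{\left(w \right)} = - \frac{944}{95}$ ($I{\left(w \right)} = -9 + \frac{-58 - 31}{93 + 2} = -9 - \frac{89}{95} = - \frac{944}{95}$)
$D{\left(x \right)} - I{\left(\left(-2\right) 7 P \right)} = -160 - - \frac{944}{95} = -160 + \frac{944}{95} = - \frac{14256}{95}$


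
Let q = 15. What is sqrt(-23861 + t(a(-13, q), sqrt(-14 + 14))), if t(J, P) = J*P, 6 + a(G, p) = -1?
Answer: I*sqrt(23861) ≈ 154.47*I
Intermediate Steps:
a(G, p) = -7 (a(G, p) = -6 - 1 = -7)
sqrt(-23861 + t(a(-13, q), sqrt(-14 + 14))) = sqrt(-23861 - 7*sqrt(-14 + 14)) = sqrt(-23861 - 7*sqrt(0)) = sqrt(-23861 - 7*0) = sqrt(-23861 + 0) = sqrt(-23861) = I*sqrt(23861)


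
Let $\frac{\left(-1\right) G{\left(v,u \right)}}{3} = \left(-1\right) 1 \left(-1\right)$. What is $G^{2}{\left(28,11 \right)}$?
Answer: $9$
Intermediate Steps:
$G{\left(v,u \right)} = -3$ ($G{\left(v,u \right)} = - 3 \left(-1\right) 1 \left(-1\right) = - 3 \left(\left(-1\right) \left(-1\right)\right) = \left(-3\right) 1 = -3$)
$G^{2}{\left(28,11 \right)} = \left(-3\right)^{2} = 9$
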